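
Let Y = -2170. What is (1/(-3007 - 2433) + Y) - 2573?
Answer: -25801921/5440 ≈ -4743.0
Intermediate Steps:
(1/(-3007 - 2433) + Y) - 2573 = (1/(-3007 - 2433) - 2170) - 2573 = (1/(-5440) - 2170) - 2573 = (-1/5440 - 2170) - 2573 = -11804801/5440 - 2573 = -25801921/5440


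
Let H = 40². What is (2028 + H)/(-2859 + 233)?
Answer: -1814/1313 ≈ -1.3816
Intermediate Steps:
H = 1600
(2028 + H)/(-2859 + 233) = (2028 + 1600)/(-2859 + 233) = 3628/(-2626) = 3628*(-1/2626) = -1814/1313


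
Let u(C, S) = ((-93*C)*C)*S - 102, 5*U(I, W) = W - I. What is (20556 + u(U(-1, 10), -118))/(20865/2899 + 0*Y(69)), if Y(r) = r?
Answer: 136714164/13375 ≈ 10222.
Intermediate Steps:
U(I, W) = -I/5 + W/5 (U(I, W) = (W - I)/5 = -I/5 + W/5)
u(C, S) = -102 - 93*S*C² (u(C, S) = (-93*C²)*S - 102 = -93*S*C² - 102 = -102 - 93*S*C²)
(20556 + u(U(-1, 10), -118))/(20865/2899 + 0*Y(69)) = (20556 + (-102 - 93*(-118)*(-⅕*(-1) + (⅕)*10)²))/(20865/2899 + 0*69) = (20556 + (-102 - 93*(-118)*(⅕ + 2)²))/(20865*(1/2899) + 0) = (20556 + (-102 - 93*(-118)*(11/5)²))/(1605/223 + 0) = (20556 + (-102 - 93*(-118)*121/25))/(1605/223) = (20556 + (-102 + 1327854/25))*(223/1605) = (20556 + 1325304/25)*(223/1605) = (1839204/25)*(223/1605) = 136714164/13375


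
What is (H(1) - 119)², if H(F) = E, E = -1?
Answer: 14400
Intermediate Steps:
H(F) = -1
(H(1) - 119)² = (-1 - 119)² = (-120)² = 14400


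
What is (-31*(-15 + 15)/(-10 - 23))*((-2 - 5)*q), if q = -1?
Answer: 0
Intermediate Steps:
(-31*(-15 + 15)/(-10 - 23))*((-2 - 5)*q) = (-31*(-15 + 15)/(-10 - 23))*((-2 - 5)*(-1)) = (-0/(-33))*(-7*(-1)) = -0*(-1)/33*7 = -31*0*7 = 0*7 = 0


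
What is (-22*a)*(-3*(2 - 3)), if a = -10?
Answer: 660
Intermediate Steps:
(-22*a)*(-3*(2 - 3)) = (-22*(-10))*(-3*(2 - 3)) = 220*(-3*(-1)) = 220*3 = 660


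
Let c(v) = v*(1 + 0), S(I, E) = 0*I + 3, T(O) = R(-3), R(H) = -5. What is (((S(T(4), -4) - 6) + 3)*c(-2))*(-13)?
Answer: 0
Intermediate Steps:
T(O) = -5
S(I, E) = 3 (S(I, E) = 0 + 3 = 3)
c(v) = v (c(v) = v*1 = v)
(((S(T(4), -4) - 6) + 3)*c(-2))*(-13) = (((3 - 6) + 3)*(-2))*(-13) = ((-3 + 3)*(-2))*(-13) = (0*(-2))*(-13) = 0*(-13) = 0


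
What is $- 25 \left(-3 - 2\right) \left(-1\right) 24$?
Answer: $-3000$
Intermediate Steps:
$- 25 \left(-3 - 2\right) \left(-1\right) 24 = - 25 \left(\left(-5\right) \left(-1\right)\right) 24 = \left(-25\right) 5 \cdot 24 = \left(-125\right) 24 = -3000$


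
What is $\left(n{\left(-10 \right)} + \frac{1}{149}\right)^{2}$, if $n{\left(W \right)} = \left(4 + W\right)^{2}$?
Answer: $\frac{28783225}{22201} \approx 1296.5$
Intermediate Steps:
$\left(n{\left(-10 \right)} + \frac{1}{149}\right)^{2} = \left(\left(4 - 10\right)^{2} + \frac{1}{149}\right)^{2} = \left(\left(-6\right)^{2} + \frac{1}{149}\right)^{2} = \left(36 + \frac{1}{149}\right)^{2} = \left(\frac{5365}{149}\right)^{2} = \frac{28783225}{22201}$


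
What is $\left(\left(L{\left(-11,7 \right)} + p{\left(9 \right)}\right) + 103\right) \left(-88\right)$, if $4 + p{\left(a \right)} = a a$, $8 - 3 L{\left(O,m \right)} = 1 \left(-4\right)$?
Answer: $-16192$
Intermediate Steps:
$L{\left(O,m \right)} = 4$ ($L{\left(O,m \right)} = \frac{8}{3} - \frac{1 \left(-4\right)}{3} = \frac{8}{3} - - \frac{4}{3} = \frac{8}{3} + \frac{4}{3} = 4$)
$p{\left(a \right)} = -4 + a^{2}$ ($p{\left(a \right)} = -4 + a a = -4 + a^{2}$)
$\left(\left(L{\left(-11,7 \right)} + p{\left(9 \right)}\right) + 103\right) \left(-88\right) = \left(\left(4 - \left(4 - 9^{2}\right)\right) + 103\right) \left(-88\right) = \left(\left(4 + \left(-4 + 81\right)\right) + 103\right) \left(-88\right) = \left(\left(4 + 77\right) + 103\right) \left(-88\right) = \left(81 + 103\right) \left(-88\right) = 184 \left(-88\right) = -16192$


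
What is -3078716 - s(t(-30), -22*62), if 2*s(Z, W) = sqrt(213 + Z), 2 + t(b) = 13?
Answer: -3078716 - 2*sqrt(14) ≈ -3.0787e+6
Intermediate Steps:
t(b) = 11 (t(b) = -2 + 13 = 11)
s(Z, W) = sqrt(213 + Z)/2
-3078716 - s(t(-30), -22*62) = -3078716 - sqrt(213 + 11)/2 = -3078716 - sqrt(224)/2 = -3078716 - 4*sqrt(14)/2 = -3078716 - 2*sqrt(14)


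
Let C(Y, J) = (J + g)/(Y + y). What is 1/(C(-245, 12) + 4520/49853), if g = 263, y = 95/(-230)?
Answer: -562790517/579614170 ≈ -0.97097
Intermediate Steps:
y = -19/46 (y = 95*(-1/230) = -19/46 ≈ -0.41304)
C(Y, J) = (263 + J)/(-19/46 + Y) (C(Y, J) = (J + 263)/(Y - 19/46) = (263 + J)/(-19/46 + Y))
1/(C(-245, 12) + 4520/49853) = 1/(46*(263 + 12)/(-19 + 46*(-245)) + 4520/49853) = 1/(46*275/(-19 - 11270) + 4520*(1/49853)) = 1/(46*275/(-11289) + 4520/49853) = 1/(46*(-1/11289)*275 + 4520/49853) = 1/(-12650/11289 + 4520/49853) = 1/(-579614170/562790517) = -562790517/579614170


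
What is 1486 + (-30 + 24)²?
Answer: 1522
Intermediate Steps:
1486 + (-30 + 24)² = 1486 + (-6)² = 1486 + 36 = 1522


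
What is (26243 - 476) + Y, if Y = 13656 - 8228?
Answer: 31195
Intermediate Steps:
Y = 5428
(26243 - 476) + Y = (26243 - 476) + 5428 = 25767 + 5428 = 31195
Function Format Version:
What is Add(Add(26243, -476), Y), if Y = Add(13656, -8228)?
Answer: 31195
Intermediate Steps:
Y = 5428
Add(Add(26243, -476), Y) = Add(Add(26243, -476), 5428) = Add(25767, 5428) = 31195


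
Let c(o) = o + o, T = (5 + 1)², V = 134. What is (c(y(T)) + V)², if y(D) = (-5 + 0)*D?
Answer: 51076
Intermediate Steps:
T = 36 (T = 6² = 36)
y(D) = -5*D
c(o) = 2*o
(c(y(T)) + V)² = (2*(-5*36) + 134)² = (2*(-180) + 134)² = (-360 + 134)² = (-226)² = 51076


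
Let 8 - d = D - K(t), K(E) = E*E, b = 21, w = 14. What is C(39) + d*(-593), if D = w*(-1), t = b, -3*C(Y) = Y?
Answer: -274572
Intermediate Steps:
C(Y) = -Y/3
t = 21
K(E) = E²
D = -14 (D = 14*(-1) = -14)
d = 463 (d = 8 - (-14 - 1*21²) = 8 - (-14 - 1*441) = 8 - (-14 - 441) = 8 - 1*(-455) = 8 + 455 = 463)
C(39) + d*(-593) = -⅓*39 + 463*(-593) = -13 - 274559 = -274572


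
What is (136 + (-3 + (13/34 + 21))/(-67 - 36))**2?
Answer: 226240068609/12264004 ≈ 18448.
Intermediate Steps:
(136 + (-3 + (13/34 + 21))/(-67 - 36))**2 = (136 + (-3 + (13*(1/34) + 21))/(-103))**2 = (136 + (-3 + (13/34 + 21))*(-1/103))**2 = (136 + (-3 + 727/34)*(-1/103))**2 = (136 + (625/34)*(-1/103))**2 = (136 - 625/3502)**2 = (475647/3502)**2 = 226240068609/12264004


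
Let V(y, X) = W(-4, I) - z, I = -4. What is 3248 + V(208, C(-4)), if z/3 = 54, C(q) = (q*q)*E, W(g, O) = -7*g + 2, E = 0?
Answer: 3116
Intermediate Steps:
W(g, O) = 2 - 7*g
C(q) = 0 (C(q) = (q*q)*0 = q²*0 = 0)
z = 162 (z = 3*54 = 162)
V(y, X) = -132 (V(y, X) = (2 - 7*(-4)) - 1*162 = (2 + 28) - 162 = 30 - 162 = -132)
3248 + V(208, C(-4)) = 3248 - 132 = 3116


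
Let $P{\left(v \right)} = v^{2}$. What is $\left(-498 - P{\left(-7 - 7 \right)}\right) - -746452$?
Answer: $745758$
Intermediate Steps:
$\left(-498 - P{\left(-7 - 7 \right)}\right) - -746452 = \left(-498 - \left(-7 - 7\right)^{2}\right) - -746452 = \left(-498 - \left(-7 - 7\right)^{2}\right) + 746452 = \left(-498 - \left(-14\right)^{2}\right) + 746452 = \left(-498 - 196\right) + 746452 = -694 + 746452 = 745758$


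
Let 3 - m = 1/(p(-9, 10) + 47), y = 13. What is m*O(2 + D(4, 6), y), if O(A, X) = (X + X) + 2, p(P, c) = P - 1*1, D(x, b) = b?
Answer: 3080/37 ≈ 83.243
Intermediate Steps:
p(P, c) = -1 + P (p(P, c) = P - 1 = -1 + P)
O(A, X) = 2 + 2*X (O(A, X) = 2*X + 2 = 2 + 2*X)
m = 110/37 (m = 3 - 1/((-1 - 9) + 47) = 3 - 1/(-10 + 47) = 3 - 1/37 = 110/37 ≈ 2.9730)
m*O(2 + D(4, 6), y) = 110*(2 + 2*13)/37 = 110*(2 + 26)/37 = (110/37)*28 = 3080/37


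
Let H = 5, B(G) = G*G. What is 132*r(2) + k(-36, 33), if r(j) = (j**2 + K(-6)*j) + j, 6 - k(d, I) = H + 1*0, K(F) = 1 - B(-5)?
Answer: -5543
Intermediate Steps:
B(G) = G**2
K(F) = -24 (K(F) = 1 - 1*(-5)**2 = 1 - 1*25 = 1 - 25 = -24)
k(d, I) = 1 (k(d, I) = 6 - (5 + 1*0) = 6 - (5 + 0) = 6 - 1*5 = 6 - 5 = 1)
r(j) = j**2 - 23*j (r(j) = (j**2 - 24*j) + j = j**2 - 23*j)
132*r(2) + k(-36, 33) = 132*(2*(-23 + 2)) + 1 = 132*(2*(-21)) + 1 = 132*(-42) + 1 = -5544 + 1 = -5543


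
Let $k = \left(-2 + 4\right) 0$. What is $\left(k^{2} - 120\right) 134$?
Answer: $-16080$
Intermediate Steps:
$k = 0$ ($k = 2 \cdot 0 = 0$)
$\left(k^{2} - 120\right) 134 = \left(0^{2} - 120\right) 134 = \left(0 - 120\right) 134 = \left(-120\right) 134 = -16080$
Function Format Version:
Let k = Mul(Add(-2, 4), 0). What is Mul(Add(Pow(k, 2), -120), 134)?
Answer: -16080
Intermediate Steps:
k = 0 (k = Mul(2, 0) = 0)
Mul(Add(Pow(k, 2), -120), 134) = Mul(Add(Pow(0, 2), -120), 134) = Mul(Add(0, -120), 134) = Mul(-120, 134) = -16080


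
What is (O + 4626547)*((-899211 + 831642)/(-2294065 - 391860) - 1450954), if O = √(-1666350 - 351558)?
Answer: -18030364087874025907/2685925 - 23382921329286*I*√56053/2685925 ≈ -6.7129e+12 - 2.0611e+9*I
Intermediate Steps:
O = 6*I*√56053 (O = √(-2017908) = 6*I*√56053 ≈ 1420.5*I)
(O + 4626547)*((-899211 + 831642)/(-2294065 - 391860) - 1450954) = (6*I*√56053 + 4626547)*((-899211 + 831642)/(-2294065 - 391860) - 1450954) = (4626547 + 6*I*√56053)*(-67569/(-2685925) - 1450954) = (4626547 + 6*I*√56053)*(-67569*(-1/2685925) - 1450954) = (4626547 + 6*I*√56053)*(67569/2685925 - 1450954) = (4626547 + 6*I*√56053)*(-3897153554881/2685925) = -18030364087874025907/2685925 - 23382921329286*I*√56053/2685925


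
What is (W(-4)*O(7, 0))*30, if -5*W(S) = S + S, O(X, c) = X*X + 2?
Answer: 2448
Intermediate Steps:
O(X, c) = 2 + X² (O(X, c) = X² + 2 = 2 + X²)
W(S) = -2*S/5 (W(S) = -(S + S)/5 = -2*S/5)
(W(-4)*O(7, 0))*30 = ((-⅖*(-4))*(2 + 7²))*30 = (8*(2 + 49)/5)*30 = ((8/5)*51)*30 = (408/5)*30 = 2448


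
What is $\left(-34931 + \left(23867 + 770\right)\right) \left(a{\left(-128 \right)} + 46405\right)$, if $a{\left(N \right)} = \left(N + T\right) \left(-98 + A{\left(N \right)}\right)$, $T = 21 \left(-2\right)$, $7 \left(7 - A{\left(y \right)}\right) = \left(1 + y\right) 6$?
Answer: $- \frac{3125103990}{7} \approx -4.4644 \cdot 10^{8}$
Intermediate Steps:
$A{\left(y \right)} = \frac{43}{7} - \frac{6 y}{7}$ ($A{\left(y \right)} = 7 - \frac{\left(1 + y\right) 6}{7} = 7 - \frac{6 + 6 y}{7} = 7 - \left(\frac{6}{7} + \frac{6 y}{7}\right) = \frac{43}{7} - \frac{6 y}{7}$)
$T = -42$
$a{\left(N \right)} = \left(-42 + N\right) \left(- \frac{643}{7} - \frac{6 N}{7}\right)$ ($a{\left(N \right)} = \left(N - 42\right) \left(-98 - \left(- \frac{43}{7} + \frac{6 N}{7}\right)\right) = \left(-42 + N\right) \left(- \frac{643}{7} - \frac{6 N}{7}\right)$)
$\left(-34931 + \left(23867 + 770\right)\right) \left(a{\left(-128 \right)} + 46405\right) = \left(-34931 + \left(23867 + 770\right)\right) \left(\left(3858 - - \frac{50048}{7} - \frac{6 \left(-128\right)^{2}}{7}\right) + 46405\right) = \left(-34931 + 24637\right) \left(\left(3858 + \frac{50048}{7} - \frac{98304}{7}\right) + 46405\right) = - 10294 \left(\left(3858 + \frac{50048}{7} - \frac{98304}{7}\right) + 46405\right) = - 10294 \left(- \frac{21250}{7} + 46405\right) = \left(-10294\right) \frac{303585}{7} = - \frac{3125103990}{7}$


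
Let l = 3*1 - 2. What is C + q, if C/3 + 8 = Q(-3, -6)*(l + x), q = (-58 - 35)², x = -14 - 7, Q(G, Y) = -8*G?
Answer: 7185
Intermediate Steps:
x = -21
l = 1 (l = 3 - 2 = 1)
q = 8649 (q = (-93)² = 8649)
C = -1464 (C = -24 + 3*((-8*(-3))*(1 - 21)) = -24 + 3*(24*(-20)) = -24 + 3*(-480) = -24 - 1440 = -1464)
C + q = -1464 + 8649 = 7185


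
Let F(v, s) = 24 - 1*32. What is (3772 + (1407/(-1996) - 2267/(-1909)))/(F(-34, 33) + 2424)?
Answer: 14374531977/9205839424 ≈ 1.5615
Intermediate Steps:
F(v, s) = -8 (F(v, s) = 24 - 32 = -8)
(3772 + (1407/(-1996) - 2267/(-1909)))/(F(-34, 33) + 2424) = (3772 + (1407/(-1996) - 2267/(-1909)))/(-8 + 2424) = (3772 + (1407*(-1/1996) - 2267*(-1/1909)))/2416 = (3772 + (-1407/1996 + 2267/1909))*(1/2416) = (3772 + 1838969/3810364)*(1/2416) = (14374531977/3810364)*(1/2416) = 14374531977/9205839424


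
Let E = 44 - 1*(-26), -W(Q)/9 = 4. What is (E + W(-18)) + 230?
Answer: 264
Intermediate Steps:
W(Q) = -36 (W(Q) = -9*4 = -36)
E = 70 (E = 44 + 26 = 70)
(E + W(-18)) + 230 = (70 - 36) + 230 = 34 + 230 = 264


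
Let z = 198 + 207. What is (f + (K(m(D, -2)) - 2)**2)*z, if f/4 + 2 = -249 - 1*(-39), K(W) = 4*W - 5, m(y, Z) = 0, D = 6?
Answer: -323595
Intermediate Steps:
K(W) = -5 + 4*W
f = -848 (f = -8 + 4*(-249 - 1*(-39)) = -8 + 4*(-249 + 39) = -8 + 4*(-210) = -8 - 840 = -848)
z = 405
(f + (K(m(D, -2)) - 2)**2)*z = (-848 + ((-5 + 4*0) - 2)**2)*405 = (-848 + ((-5 + 0) - 2)**2)*405 = (-848 + (-5 - 2)**2)*405 = (-848 + (-7)**2)*405 = (-848 + 49)*405 = -799*405 = -323595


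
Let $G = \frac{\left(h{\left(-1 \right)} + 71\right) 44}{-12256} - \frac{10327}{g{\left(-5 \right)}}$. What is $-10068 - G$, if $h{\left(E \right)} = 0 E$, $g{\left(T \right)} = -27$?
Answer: $- \frac{864526345}{82728} \approx -10450.0$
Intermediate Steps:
$h{\left(E \right)} = 0$
$G = \frac{31620841}{82728}$ ($G = \frac{\left(0 + 71\right) 44}{-12256} - \frac{10327}{-27} = 71 \cdot 44 \left(- \frac{1}{12256}\right) - - \frac{10327}{27} = 3124 \left(- \frac{1}{12256}\right) + \frac{10327}{27} = - \frac{781}{3064} + \frac{10327}{27} = \frac{31620841}{82728} \approx 382.23$)
$-10068 - G = -10068 - \frac{31620841}{82728} = - \frac{864526345}{82728}$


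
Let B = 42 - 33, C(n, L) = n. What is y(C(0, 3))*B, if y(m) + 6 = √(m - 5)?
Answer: -54 + 9*I*√5 ≈ -54.0 + 20.125*I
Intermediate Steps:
y(m) = -6 + √(-5 + m) (y(m) = -6 + √(m - 5) = -6 + √(-5 + m))
B = 9
y(C(0, 3))*B = (-6 + √(-5 + 0))*9 = (-6 + √(-5))*9 = (-6 + I*√5)*9 = -54 + 9*I*√5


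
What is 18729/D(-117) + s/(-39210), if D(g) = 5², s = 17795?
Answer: 146783843/196050 ≈ 748.71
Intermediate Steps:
D(g) = 25
18729/D(-117) + s/(-39210) = 18729/25 + 17795/(-39210) = 18729*(1/25) + 17795*(-1/39210) = 18729/25 - 3559/7842 = 146783843/196050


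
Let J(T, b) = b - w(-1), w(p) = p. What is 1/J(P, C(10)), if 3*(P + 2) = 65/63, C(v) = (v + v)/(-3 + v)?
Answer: 7/27 ≈ 0.25926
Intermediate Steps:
C(v) = 2*v/(-3 + v) (C(v) = (2*v)/(-3 + v) = 2*v/(-3 + v))
P = -313/189 (P = -2 + (65/63)/3 = -2 + (65*(1/63))/3 = -2 + (⅓)*(65/63) = -2 + 65/189 = -313/189 ≈ -1.6561)
J(T, b) = 1 + b (J(T, b) = b - 1*(-1) = b + 1 = 1 + b)
1/J(P, C(10)) = 1/(1 + 2*10/(-3 + 10)) = 1/(1 + 2*10/7) = 1/(1 + 2*10*(⅐)) = 1/(1 + 20/7) = 1/(27/7) = 7/27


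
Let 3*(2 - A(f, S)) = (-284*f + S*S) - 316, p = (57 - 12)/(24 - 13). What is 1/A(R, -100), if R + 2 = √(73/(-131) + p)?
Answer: -7382243/25144370534 - 142*√1834393/12572185267 ≈ -0.00030889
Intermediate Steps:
p = 45/11 ≈ 4.0909
R = -2 + 2*√1834393/1441 (R = -2 + √(73/(-131) + 45/11) = -2 + √(73*(-1/131) + 45/11) = -2 + √(-73/131 + 45/11) = -2 + √(5092/1441) = -2 + 2*√1834393/1441 ≈ -0.12020)
A(f, S) = 322/3 - S²/3 + 284*f/3 (A(f, S) = 2 - ((-284*f + S*S) - 316)/3 = 2 - ((-284*f + S²) - 316)/3 = 2 - ((S² - 284*f) - 316)/3 = 2 - (-316 + S² - 284*f)/3 = 2 + (316/3 - S²/3 + 284*f/3) = 322/3 - S²/3 + 284*f/3)
1/A(R, -100) = 1/(322/3 - ⅓*(-100)² + 284*(-2 + 2*√1834393/1441)/3) = 1/(322/3 - ⅓*10000 + (-568/3 + 568*√1834393/4323)) = 1/(322/3 - 10000/3 + (-568/3 + 568*√1834393/4323)) = 1/(-10246/3 + 568*√1834393/4323)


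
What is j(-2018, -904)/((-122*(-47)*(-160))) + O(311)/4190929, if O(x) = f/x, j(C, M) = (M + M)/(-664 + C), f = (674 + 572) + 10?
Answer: 45873247433/200441274031863720 ≈ 2.2886e-7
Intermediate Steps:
f = 1256 (f = 1246 + 10 = 1256)
j(C, M) = 2*M/(-664 + C) (j(C, M) = (2*M)/(-664 + C) = 2*M/(-664 + C))
O(x) = 1256/x
j(-2018, -904)/((-122*(-47)*(-160))) + O(311)/4190929 = (2*(-904)/(-664 - 2018))/((-122*(-47)*(-160))) + (1256/311)/4190929 = (2*(-904)/(-2682))/((5734*(-160))) + (1256*(1/311))*(1/4190929) = (2*(-904)*(-1/2682))/(-917440) + (1256/311)*(1/4190929) = (904/1341)*(-1/917440) + 1256/1303378919 = -113/153785880 + 1256/1303378919 = 45873247433/200441274031863720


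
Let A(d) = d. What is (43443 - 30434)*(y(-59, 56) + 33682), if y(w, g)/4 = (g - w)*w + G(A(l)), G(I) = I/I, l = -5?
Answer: 85156914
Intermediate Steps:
G(I) = 1
y(w, g) = 4 + 4*w*(g - w) (y(w, g) = 4*((g - w)*w + 1) = 4*(w*(g - w) + 1) = 4*(1 + w*(g - w)) = 4 + 4*w*(g - w))
(43443 - 30434)*(y(-59, 56) + 33682) = (43443 - 30434)*((4 - 4*(-59)² + 4*56*(-59)) + 33682) = 13009*((4 - 4*3481 - 13216) + 33682) = 13009*((4 - 13924 - 13216) + 33682) = 13009*(-27136 + 33682) = 13009*6546 = 85156914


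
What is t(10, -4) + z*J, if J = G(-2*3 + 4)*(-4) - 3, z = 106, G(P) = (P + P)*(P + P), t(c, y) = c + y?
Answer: -7096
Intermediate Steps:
G(P) = 4*P² (G(P) = (2*P)*(2*P) = 4*P²)
J = -67 (J = (4*(-2*3 + 4)²)*(-4) - 3 = (4*(-6 + 4)²)*(-4) - 3 = (4*(-2)²)*(-4) - 3 = (4*4)*(-4) - 3 = 16*(-4) - 3 = -64 - 3 = -67)
t(10, -4) + z*J = (10 - 4) + 106*(-67) = 6 - 7102 = -7096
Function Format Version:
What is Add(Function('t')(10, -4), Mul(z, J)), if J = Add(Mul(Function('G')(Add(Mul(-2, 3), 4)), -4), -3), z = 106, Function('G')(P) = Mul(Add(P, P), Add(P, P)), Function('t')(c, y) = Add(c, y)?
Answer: -7096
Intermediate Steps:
Function('G')(P) = Mul(4, Pow(P, 2)) (Function('G')(P) = Mul(Mul(2, P), Mul(2, P)) = Mul(4, Pow(P, 2)))
J = -67 (J = Add(Mul(Mul(4, Pow(Add(Mul(-2, 3), 4), 2)), -4), -3) = Add(Mul(Mul(4, Pow(Add(-6, 4), 2)), -4), -3) = Add(Mul(Mul(4, Pow(-2, 2)), -4), -3) = Add(Mul(Mul(4, 4), -4), -3) = Add(Mul(16, -4), -3) = Add(-64, -3) = -67)
Add(Function('t')(10, -4), Mul(z, J)) = Add(Add(10, -4), Mul(106, -67)) = Add(6, -7102) = -7096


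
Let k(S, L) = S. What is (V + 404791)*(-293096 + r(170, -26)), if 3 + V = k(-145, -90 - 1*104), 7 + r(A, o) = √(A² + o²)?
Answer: -118602077229 + 809286*√7394 ≈ -1.1853e+11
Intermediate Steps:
r(A, o) = -7 + √(A² + o²)
V = -148 (V = -3 - 145 = -148)
(V + 404791)*(-293096 + r(170, -26)) = (-148 + 404791)*(-293096 + (-7 + √(170² + (-26)²))) = 404643*(-293096 + (-7 + √(28900 + 676))) = 404643*(-293096 + (-7 + √29576)) = 404643*(-293096 + (-7 + 2*√7394)) = 404643*(-293103 + 2*√7394) = -118602077229 + 809286*√7394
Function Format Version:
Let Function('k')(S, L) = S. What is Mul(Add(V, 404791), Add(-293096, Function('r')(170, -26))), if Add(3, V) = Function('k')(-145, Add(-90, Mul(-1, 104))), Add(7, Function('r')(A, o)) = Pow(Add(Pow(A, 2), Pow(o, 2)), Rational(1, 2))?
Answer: Add(-118602077229, Mul(809286, Pow(7394, Rational(1, 2)))) ≈ -1.1853e+11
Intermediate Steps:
Function('r')(A, o) = Add(-7, Pow(Add(Pow(A, 2), Pow(o, 2)), Rational(1, 2)))
V = -148 (V = Add(-3, -145) = -148)
Mul(Add(V, 404791), Add(-293096, Function('r')(170, -26))) = Mul(Add(-148, 404791), Add(-293096, Add(-7, Pow(Add(Pow(170, 2), Pow(-26, 2)), Rational(1, 2))))) = Mul(404643, Add(-293096, Add(-7, Pow(Add(28900, 676), Rational(1, 2))))) = Mul(404643, Add(-293096, Add(-7, Pow(29576, Rational(1, 2))))) = Mul(404643, Add(-293096, Add(-7, Mul(2, Pow(7394, Rational(1, 2)))))) = Mul(404643, Add(-293103, Mul(2, Pow(7394, Rational(1, 2))))) = Add(-118602077229, Mul(809286, Pow(7394, Rational(1, 2))))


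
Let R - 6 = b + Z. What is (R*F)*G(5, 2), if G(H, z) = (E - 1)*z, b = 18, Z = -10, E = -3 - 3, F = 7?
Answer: -1372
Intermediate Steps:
E = -6
G(H, z) = -7*z (G(H, z) = (-6 - 1)*z = -7*z)
R = 14 (R = 6 + (18 - 10) = 6 + 8 = 14)
(R*F)*G(5, 2) = (14*7)*(-7*2) = 98*(-14) = -1372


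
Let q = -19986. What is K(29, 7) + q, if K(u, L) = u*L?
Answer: -19783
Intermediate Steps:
K(u, L) = L*u
K(29, 7) + q = 7*29 - 19986 = 203 - 19986 = -19783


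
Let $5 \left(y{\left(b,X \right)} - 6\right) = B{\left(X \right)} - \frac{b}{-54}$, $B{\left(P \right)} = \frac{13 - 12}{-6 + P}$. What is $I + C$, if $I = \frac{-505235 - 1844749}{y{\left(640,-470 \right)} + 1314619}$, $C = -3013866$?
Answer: $- \frac{254605386710131578}{84477954793} \approx -3.0139 \cdot 10^{6}$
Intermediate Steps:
$B{\left(P \right)} = \frac{1}{-6 + P}$ ($B{\left(P \right)} = 1 \frac{1}{-6 + P} = \frac{1}{-6 + P}$)
$y{\left(b,X \right)} = 6 + \frac{1}{5 \left(-6 + X\right)} + \frac{b}{270}$ ($y{\left(b,X \right)} = 6 + \frac{\frac{1}{-6 + X} - \frac{b}{-54}}{5} = 6 + \frac{\frac{1}{-6 + X} - b \left(- \frac{1}{54}\right)}{5} = 6 + \frac{\frac{1}{-6 + X} - - \frac{b}{54}}{5} = 6 + \frac{\frac{1}{-6 + X} + \frac{b}{54}}{5} = 6 + \left(\frac{1}{5 \left(-6 + X\right)} + \frac{b}{270}\right) = 6 + \frac{1}{5 \left(-6 + X\right)} + \frac{b}{270}$)
$I = - \frac{151009971840}{84477954793}$ ($I = \frac{-505235 - 1844749}{\frac{54 + \left(-6 - 470\right) \left(1620 + 640\right)}{270 \left(-6 - 470\right)} + 1314619} = - \frac{2349984}{\frac{54 - 1075760}{270 \left(-476\right)} + 1314619} = - \frac{2349984}{\frac{1}{270} \left(- \frac{1}{476}\right) \left(54 - 1075760\right) + 1314619} = - \frac{2349984}{\frac{1}{270} \left(- \frac{1}{476}\right) \left(-1075706\right) + 1314619} = - \frac{2349984}{\frac{537853}{64260} + 1314619} = - \frac{2349984}{\frac{84477954793}{64260}} = \left(-2349984\right) \frac{64260}{84477954793} = - \frac{151009971840}{84477954793} \approx -1.7876$)
$I + C = - \frac{151009971840}{84477954793} - 3013866 = - \frac{254605386710131578}{84477954793}$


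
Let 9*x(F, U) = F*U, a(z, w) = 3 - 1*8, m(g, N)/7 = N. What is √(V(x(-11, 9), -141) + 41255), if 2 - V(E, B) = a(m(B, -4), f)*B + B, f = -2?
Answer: √40693 ≈ 201.73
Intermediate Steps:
m(g, N) = 7*N
a(z, w) = -5 (a(z, w) = 3 - 8 = -5)
x(F, U) = F*U/9 (x(F, U) = (F*U)/9 = F*U/9)
V(E, B) = 2 + 4*B (V(E, B) = 2 - (-5*B + B) = 2 - (-4)*B = 2 + 4*B)
√(V(x(-11, 9), -141) + 41255) = √((2 + 4*(-141)) + 41255) = √((2 - 564) + 41255) = √(-562 + 41255) = √40693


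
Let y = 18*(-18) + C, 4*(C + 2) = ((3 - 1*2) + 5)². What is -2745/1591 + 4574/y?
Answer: -8147399/504347 ≈ -16.154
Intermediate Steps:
C = 7 (C = -2 + ((3 - 1*2) + 5)²/4 = -2 + ((3 - 2) + 5)²/4 = -2 + (1 + 5)²/4 = -2 + (¼)*6² = -2 + (¼)*36 = -2 + 9 = 7)
y = -317 (y = 18*(-18) + 7 = -324 + 7 = -317)
-2745/1591 + 4574/y = -2745/1591 + 4574/(-317) = -2745*1/1591 + 4574*(-1/317) = -2745/1591 - 4574/317 = -8147399/504347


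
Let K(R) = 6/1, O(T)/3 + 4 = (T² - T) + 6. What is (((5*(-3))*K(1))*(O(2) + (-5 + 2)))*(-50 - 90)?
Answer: 113400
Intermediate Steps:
O(T) = 6 - 3*T + 3*T² (O(T) = -12 + 3*((T² - T) + 6) = -12 + 3*(6 + T² - T) = -12 + (18 - 3*T + 3*T²) = 6 - 3*T + 3*T²)
K(R) = 6 (K(R) = 6*1 = 6)
(((5*(-3))*K(1))*(O(2) + (-5 + 2)))*(-50 - 90) = (((5*(-3))*6)*((6 - 3*2 + 3*2²) + (-5 + 2)))*(-50 - 90) = ((-15*6)*((6 - 6 + 3*4) - 3))*(-140) = -90*((6 - 6 + 12) - 3)*(-140) = -90*(12 - 3)*(-140) = -90*9*(-140) = -810*(-140) = 113400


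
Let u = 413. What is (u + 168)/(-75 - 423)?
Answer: -7/6 ≈ -1.1667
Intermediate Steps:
(u + 168)/(-75 - 423) = (413 + 168)/(-75 - 423) = 581/(-498) = 581*(-1/498) = -7/6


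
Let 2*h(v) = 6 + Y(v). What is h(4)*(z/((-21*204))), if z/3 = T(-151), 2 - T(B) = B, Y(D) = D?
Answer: -15/28 ≈ -0.53571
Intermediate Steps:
T(B) = 2 - B
z = 459 (z = 3*(2 - 1*(-151)) = 3*(2 + 151) = 3*153 = 459)
h(v) = 3 + v/2 (h(v) = (6 + v)/2 = 3 + v/2)
h(4)*(z/((-21*204))) = (3 + (1/2)*4)*(459/((-21*204))) = (3 + 2)*(459/(-4284)) = 5*(459*(-1/4284)) = 5*(-3/28) = -15/28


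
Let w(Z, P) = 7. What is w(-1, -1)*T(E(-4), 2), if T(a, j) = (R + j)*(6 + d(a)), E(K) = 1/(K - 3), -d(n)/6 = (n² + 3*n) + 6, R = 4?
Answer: -8100/7 ≈ -1157.1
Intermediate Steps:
d(n) = -36 - 18*n - 6*n² (d(n) = -6*((n² + 3*n) + 6) = -6*(6 + n² + 3*n) = -36 - 18*n - 6*n²)
E(K) = 1/(-3 + K)
T(a, j) = (4 + j)*(-30 - 18*a - 6*a²) (T(a, j) = (4 + j)*(6 + (-36 - 18*a - 6*a²)) = (4 + j)*(-30 - 18*a - 6*a²))
w(-1, -1)*T(E(-4), 2) = 7*(-120 - 72/(-3 - 4) - 24/(-3 - 4)² + 6*2 - 6*2*(6 + (1/(-3 - 4))² + 3/(-3 - 4))) = 7*(-120 - 72/(-7) - 24*(1/(-7))² + 12 - 6*2*(6 + (1/(-7))² + 3/(-7))) = 7*(-120 - 72*(-⅐) - 24*(-⅐)² + 12 - 6*2*(6 + (-⅐)² + 3*(-⅐))) = 7*(-120 + 72/7 - 24*1/49 + 12 - 6*2*(6 + 1/49 - 3/7)) = 7*(-120 + 72/7 - 24/49 + 12 - 6*2*274/49) = 7*(-120 + 72/7 - 24/49 + 12 - 3288/49) = 7*(-8100/49) = -8100/7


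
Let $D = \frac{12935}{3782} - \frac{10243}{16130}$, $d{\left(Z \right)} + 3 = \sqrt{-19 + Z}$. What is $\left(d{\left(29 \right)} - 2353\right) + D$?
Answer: $- \frac{35888680109}{15250915} + \sqrt{10} \approx -2350.1$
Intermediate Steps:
$d{\left(Z \right)} = -3 + \sqrt{-19 + Z}$
$D = \frac{42475631}{15250915}$ ($D = 12935 \cdot \frac{1}{3782} - \frac{10243}{16130} = \frac{12935}{3782} - \frac{10243}{16130} = \frac{42475631}{15250915} \approx 2.7851$)
$\left(d{\left(29 \right)} - 2353\right) + D = \left(\left(-3 + \sqrt{-19 + 29}\right) - 2353\right) + \frac{42475631}{15250915} = \left(\left(-3 + \sqrt{10}\right) + \left(-15045 + 12692\right)\right) + \frac{42475631}{15250915} = \left(\left(-3 + \sqrt{10}\right) - 2353\right) + \frac{42475631}{15250915} = \left(-2356 + \sqrt{10}\right) + \frac{42475631}{15250915} = - \frac{35888680109}{15250915} + \sqrt{10}$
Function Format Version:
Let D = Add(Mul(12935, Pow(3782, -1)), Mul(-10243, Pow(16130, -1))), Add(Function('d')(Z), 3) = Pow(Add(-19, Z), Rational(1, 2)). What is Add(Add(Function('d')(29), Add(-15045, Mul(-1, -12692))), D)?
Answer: Add(Rational(-35888680109, 15250915), Pow(10, Rational(1, 2))) ≈ -2350.1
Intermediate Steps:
Function('d')(Z) = Add(-3, Pow(Add(-19, Z), Rational(1, 2)))
D = Rational(42475631, 15250915) (D = Add(Mul(12935, Rational(1, 3782)), Mul(-10243, Rational(1, 16130))) = Add(Rational(12935, 3782), Rational(-10243, 16130)) = Rational(42475631, 15250915) ≈ 2.7851)
Add(Add(Function('d')(29), Add(-15045, Mul(-1, -12692))), D) = Add(Add(Add(-3, Pow(Add(-19, 29), Rational(1, 2))), Add(-15045, Mul(-1, -12692))), Rational(42475631, 15250915)) = Add(Add(Add(-3, Pow(10, Rational(1, 2))), Add(-15045, 12692)), Rational(42475631, 15250915)) = Add(Add(Add(-3, Pow(10, Rational(1, 2))), -2353), Rational(42475631, 15250915)) = Add(Add(-2356, Pow(10, Rational(1, 2))), Rational(42475631, 15250915)) = Add(Rational(-35888680109, 15250915), Pow(10, Rational(1, 2)))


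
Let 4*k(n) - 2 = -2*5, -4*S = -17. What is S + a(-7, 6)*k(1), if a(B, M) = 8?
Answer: -47/4 ≈ -11.750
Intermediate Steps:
S = 17/4 (S = -¼*(-17) = 17/4 ≈ 4.2500)
k(n) = -2 (k(n) = ½ + (-2*5)/4 = ½ + (¼)*(-10) = ½ - 5/2 = -2)
S + a(-7, 6)*k(1) = 17/4 + 8*(-2) = 17/4 - 16 = -47/4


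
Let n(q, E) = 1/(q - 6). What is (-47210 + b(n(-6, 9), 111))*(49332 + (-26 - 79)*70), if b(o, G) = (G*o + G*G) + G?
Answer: -2920876659/2 ≈ -1.4604e+9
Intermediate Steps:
n(q, E) = 1/(-6 + q)
b(o, G) = G + G**2 + G*o (b(o, G) = (G*o + G**2) + G = (G**2 + G*o) + G = G + G**2 + G*o)
(-47210 + b(n(-6, 9), 111))*(49332 + (-26 - 79)*70) = (-47210 + 111*(1 + 111 + 1/(-6 - 6)))*(49332 + (-26 - 79)*70) = (-47210 + 111*(1 + 111 + 1/(-12)))*(49332 - 105*70) = (-47210 + 111*(1 + 111 - 1/12))*(49332 - 7350) = (-47210 + 111*(1343/12))*41982 = (-47210 + 49691/4)*41982 = -139149/4*41982 = -2920876659/2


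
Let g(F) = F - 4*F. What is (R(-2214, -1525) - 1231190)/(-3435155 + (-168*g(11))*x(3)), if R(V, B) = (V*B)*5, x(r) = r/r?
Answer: -15650560/3429611 ≈ -4.5634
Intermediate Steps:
g(F) = -3*F
x(r) = 1
R(V, B) = 5*B*V (R(V, B) = (B*V)*5 = 5*B*V)
(R(-2214, -1525) - 1231190)/(-3435155 + (-168*g(11))*x(3)) = (5*(-1525)*(-2214) - 1231190)/(-3435155 - (-504)*11*1) = (16881750 - 1231190)/(-3435155 - 168*(-33)*1) = 15650560/(-3435155 + 5544*1) = 15650560/(-3435155 + 5544) = 15650560/(-3429611) = 15650560*(-1/3429611) = -15650560/3429611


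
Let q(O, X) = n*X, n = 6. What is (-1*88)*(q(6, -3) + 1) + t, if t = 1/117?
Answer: 175033/117 ≈ 1496.0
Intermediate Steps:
t = 1/117 ≈ 0.0085470
q(O, X) = 6*X
(-1*88)*(q(6, -3) + 1) + t = (-1*88)*(6*(-3) + 1) + 1/117 = -88*(-18 + 1) + 1/117 = -88*(-17) + 1/117 = 1496 + 1/117 = 175033/117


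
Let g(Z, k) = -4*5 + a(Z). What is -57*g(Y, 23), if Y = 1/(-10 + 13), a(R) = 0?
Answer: 1140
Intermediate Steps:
Y = ⅓ (Y = 1/3 = ⅓ ≈ 0.33333)
g(Z, k) = -20 (g(Z, k) = -4*5 + 0 = -20 + 0 = -20)
-57*g(Y, 23) = -57*(-20) = 1140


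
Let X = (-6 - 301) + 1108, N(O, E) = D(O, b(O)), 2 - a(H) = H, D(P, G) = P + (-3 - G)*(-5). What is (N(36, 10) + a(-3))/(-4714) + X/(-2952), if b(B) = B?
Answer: -248477/773096 ≈ -0.32140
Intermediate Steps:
D(P, G) = 15 + P + 5*G (D(P, G) = P + (15 + 5*G) = 15 + P + 5*G)
a(H) = 2 - H
N(O, E) = 15 + 6*O (N(O, E) = 15 + O + 5*O = 15 + 6*O)
X = 801 (X = -307 + 1108 = 801)
(N(36, 10) + a(-3))/(-4714) + X/(-2952) = ((15 + 6*36) + (2 - 1*(-3)))/(-4714) + 801/(-2952) = ((15 + 216) + (2 + 3))*(-1/4714) + 801*(-1/2952) = (231 + 5)*(-1/4714) - 89/328 = 236*(-1/4714) - 89/328 = -118/2357 - 89/328 = -248477/773096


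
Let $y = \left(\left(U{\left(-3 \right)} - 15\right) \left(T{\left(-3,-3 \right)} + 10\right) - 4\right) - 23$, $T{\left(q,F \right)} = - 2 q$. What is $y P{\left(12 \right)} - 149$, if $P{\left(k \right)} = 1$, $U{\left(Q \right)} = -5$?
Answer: $-496$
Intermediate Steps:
$y = -347$ ($y = \left(\left(-5 - 15\right) \left(\left(-2\right) \left(-3\right) + 10\right) - 4\right) - 23 = \left(- 20 \left(6 + 10\right) - 4\right) - 23 = \left(\left(-20\right) 16 - 4\right) - 23 = \left(-320 - 4\right) - 23 = -324 - 23 = -347$)
$y P{\left(12 \right)} - 149 = \left(-347\right) 1 - 149 = -347 - 149 = -496$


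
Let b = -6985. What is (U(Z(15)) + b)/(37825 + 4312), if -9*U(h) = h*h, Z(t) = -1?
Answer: -62866/379233 ≈ -0.16577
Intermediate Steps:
U(h) = -h²/9 (U(h) = -h*h/9 = -h²/9)
(U(Z(15)) + b)/(37825 + 4312) = (-⅑*(-1)² - 6985)/(37825 + 4312) = (-⅑*1 - 6985)/42137 = (-⅑ - 6985)*(1/42137) = -62866/9*1/42137 = -62866/379233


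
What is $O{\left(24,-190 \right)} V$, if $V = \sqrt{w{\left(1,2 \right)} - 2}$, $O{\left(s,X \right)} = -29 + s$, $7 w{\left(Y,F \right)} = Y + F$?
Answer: $- \frac{5 i \sqrt{77}}{7} \approx - 6.2678 i$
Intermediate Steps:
$w{\left(Y,F \right)} = \frac{F}{7} + \frac{Y}{7}$ ($w{\left(Y,F \right)} = \frac{Y + F}{7} = \frac{F + Y}{7} = \frac{F}{7} + \frac{Y}{7}$)
$V = \frac{i \sqrt{77}}{7}$ ($V = \sqrt{\left(\frac{1}{7} \cdot 2 + \frac{1}{7} \cdot 1\right) - 2} = \sqrt{\left(\frac{2}{7} + \frac{1}{7}\right) - 2} = \sqrt{\frac{3}{7} - 2} = \sqrt{- \frac{11}{7}} = \frac{i \sqrt{77}}{7} \approx 1.2536 i$)
$O{\left(24,-190 \right)} V = \left(-29 + 24\right) \frac{i \sqrt{77}}{7} = - 5 \frac{i \sqrt{77}}{7} = - \frac{5 i \sqrt{77}}{7}$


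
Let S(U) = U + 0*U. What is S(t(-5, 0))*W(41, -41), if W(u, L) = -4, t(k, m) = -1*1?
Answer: 4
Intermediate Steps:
t(k, m) = -1
S(U) = U (S(U) = U + 0 = U)
S(t(-5, 0))*W(41, -41) = -1*(-4) = 4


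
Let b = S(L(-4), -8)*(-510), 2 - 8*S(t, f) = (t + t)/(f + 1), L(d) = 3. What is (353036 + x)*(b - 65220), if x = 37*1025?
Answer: -178987810215/7 ≈ -2.5570e+10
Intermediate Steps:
S(t, f) = ¼ - t/(4*(1 + f)) (S(t, f) = ¼ - (t + t)/(8*(f + 1)) = ¼ - 2*t/(8*(1 + f)) = ¼ - t/(4*(1 + f)))
x = 37925
b = -1275/7 (b = ((1 - 8 - 1*3)/(4*(1 - 8)))*(-510) = ((¼)*(1 - 8 - 3)/(-7))*(-510) = ((¼)*(-⅐)*(-10))*(-510) = (5/14)*(-510) = -1275/7 ≈ -182.14)
(353036 + x)*(b - 65220) = (353036 + 37925)*(-1275/7 - 65220) = 390961*(-457815/7) = -178987810215/7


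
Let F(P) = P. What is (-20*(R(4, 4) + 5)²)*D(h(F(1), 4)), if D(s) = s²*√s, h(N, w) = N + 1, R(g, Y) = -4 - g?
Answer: -720*√2 ≈ -1018.2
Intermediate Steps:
h(N, w) = 1 + N
D(s) = s^(5/2)
(-20*(R(4, 4) + 5)²)*D(h(F(1), 4)) = (-20*((-4 - 1*4) + 5)²)*(1 + 1)^(5/2) = (-20*((-4 - 4) + 5)²)*2^(5/2) = (-20*(-8 + 5)²)*(4*√2) = (-20*(-3)²)*(4*√2) = (-20*9)*(4*√2) = -720*√2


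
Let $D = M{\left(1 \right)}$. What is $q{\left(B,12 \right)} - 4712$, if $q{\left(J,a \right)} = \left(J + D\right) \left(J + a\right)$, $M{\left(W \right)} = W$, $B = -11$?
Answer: $-4722$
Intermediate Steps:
$D = 1$
$q{\left(J,a \right)} = \left(1 + J\right) \left(J + a\right)$ ($q{\left(J,a \right)} = \left(J + 1\right) \left(J + a\right) = \left(1 + J\right) \left(J + a\right)$)
$q{\left(B,12 \right)} - 4712 = \left(-11 + 12 + \left(-11\right)^{2} - 132\right) - 4712 = \left(-11 + 12 + 121 - 132\right) - 4712 = -10 - 4712 = -4722$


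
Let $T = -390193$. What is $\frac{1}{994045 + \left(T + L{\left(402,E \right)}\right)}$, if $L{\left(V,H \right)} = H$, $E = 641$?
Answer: $\frac{1}{604493} \approx 1.6543 \cdot 10^{-6}$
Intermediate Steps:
$\frac{1}{994045 + \left(T + L{\left(402,E \right)}\right)} = \frac{1}{994045 + \left(-390193 + 641\right)} = \frac{1}{994045 - 389552} = \frac{1}{604493}$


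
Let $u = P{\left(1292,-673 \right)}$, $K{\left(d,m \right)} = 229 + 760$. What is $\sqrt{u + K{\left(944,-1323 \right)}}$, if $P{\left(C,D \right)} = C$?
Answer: $\sqrt{2281} \approx 47.76$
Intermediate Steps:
$K{\left(d,m \right)} = 989$
$u = 1292$
$\sqrt{u + K{\left(944,-1323 \right)}} = \sqrt{1292 + 989} = \sqrt{2281}$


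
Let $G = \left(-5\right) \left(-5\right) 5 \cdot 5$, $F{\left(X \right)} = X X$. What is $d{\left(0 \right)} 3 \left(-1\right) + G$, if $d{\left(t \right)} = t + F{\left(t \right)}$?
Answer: $625$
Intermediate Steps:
$F{\left(X \right)} = X^{2}$
$d{\left(t \right)} = t + t^{2}$
$G = 625$ ($G = 25 \cdot 5 \cdot 5 = 125 \cdot 5 = 625$)
$d{\left(0 \right)} 3 \left(-1\right) + G = 0 \left(1 + 0\right) 3 \left(-1\right) + 625 = 0 \cdot 1 \left(-3\right) + 625 = 0 \left(-3\right) + 625 = 0 + 625 = 625$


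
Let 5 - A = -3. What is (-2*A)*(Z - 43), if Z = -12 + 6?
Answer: 784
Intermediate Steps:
A = 8 (A = 5 - 1*(-3) = 5 + 3 = 8)
Z = -6
(-2*A)*(Z - 43) = (-2*8)*(-6 - 43) = -16*(-49) = 784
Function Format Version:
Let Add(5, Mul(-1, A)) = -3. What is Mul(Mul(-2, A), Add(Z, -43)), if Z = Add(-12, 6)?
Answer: 784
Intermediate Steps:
A = 8 (A = Add(5, Mul(-1, -3)) = Add(5, 3) = 8)
Z = -6
Mul(Mul(-2, A), Add(Z, -43)) = Mul(Mul(-2, 8), Add(-6, -43)) = Mul(-16, -49) = 784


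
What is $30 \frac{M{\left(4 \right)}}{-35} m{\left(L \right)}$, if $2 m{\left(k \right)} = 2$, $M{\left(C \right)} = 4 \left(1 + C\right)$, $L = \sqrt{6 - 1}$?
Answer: $- \frac{120}{7} \approx -17.143$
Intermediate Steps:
$L = \sqrt{5} \approx 2.2361$
$M{\left(C \right)} = 4 + 4 C$
$m{\left(k \right)} = 1$ ($m{\left(k \right)} = \frac{1}{2} \cdot 2 = 1$)
$30 \frac{M{\left(4 \right)}}{-35} m{\left(L \right)} = 30 \frac{4 + 4 \cdot 4}{-35} \cdot 1 = 30 \left(4 + 16\right) \left(- \frac{1}{35}\right) 1 = 30 \cdot 20 \left(- \frac{1}{35}\right) 1 = 30 \left(- \frac{4}{7}\right) 1 = \left(- \frac{120}{7}\right) 1 = - \frac{120}{7}$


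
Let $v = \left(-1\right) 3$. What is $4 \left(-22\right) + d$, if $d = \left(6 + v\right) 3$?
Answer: $-79$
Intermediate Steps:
$v = -3$
$d = 9$ ($d = \left(6 - 3\right) 3 = 3 \cdot 3 = 9$)
$4 \left(-22\right) + d = 4 \left(-22\right) + 9 = -88 + 9 = -79$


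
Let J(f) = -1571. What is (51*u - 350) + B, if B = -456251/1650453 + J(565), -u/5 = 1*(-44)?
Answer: 15347106196/1650453 ≈ 9298.7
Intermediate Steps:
u = 220 (u = -5*(-44) = 220)
B = -2593317914/1650453 (B = -456251/1650453 - 1571 = -2593317914/1650453 ≈ -1571.3)
(51*u - 350) + B = (51*220 - 350) - 2593317914/1650453 = (11220 - 350) - 2593317914/1650453 = 10870 - 2593317914/1650453 = 15347106196/1650453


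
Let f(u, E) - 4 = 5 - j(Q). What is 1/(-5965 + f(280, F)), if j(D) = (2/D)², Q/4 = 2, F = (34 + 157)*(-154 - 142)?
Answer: -16/95297 ≈ -0.00016790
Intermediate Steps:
F = -56536 (F = 191*(-296) = -56536)
Q = 8 (Q = 4*2 = 8)
j(D) = 4/D²
f(u, E) = 143/16 (f(u, E) = 4 + (5 - 4/8²) = 4 + (5 - 4/64) = 4 + (5 - 1*1/16) = 4 + (5 - 1/16) = 4 + 79/16 = 143/16)
1/(-5965 + f(280, F)) = 1/(-5965 + 143/16) = 1/(-95297/16) = -16/95297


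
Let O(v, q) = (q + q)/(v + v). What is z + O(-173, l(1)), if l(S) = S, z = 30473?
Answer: 5271828/173 ≈ 30473.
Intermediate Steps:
O(v, q) = q/v (O(v, q) = (2*q)/((2*v)) = (2*q)*(1/(2*v)) = q/v)
z + O(-173, l(1)) = 30473 + 1/(-173) = 30473 + 1*(-1/173) = 30473 - 1/173 = 5271828/173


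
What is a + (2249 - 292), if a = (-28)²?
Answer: 2741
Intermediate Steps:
a = 784
a + (2249 - 292) = 784 + (2249 - 292) = 784 + 1957 = 2741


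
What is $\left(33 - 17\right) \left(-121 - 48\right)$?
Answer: $-2704$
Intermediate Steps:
$\left(33 - 17\right) \left(-121 - 48\right) = 16 \left(-169\right) = -2704$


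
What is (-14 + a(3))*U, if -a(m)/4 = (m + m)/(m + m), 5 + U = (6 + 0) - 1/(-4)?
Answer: -45/2 ≈ -22.500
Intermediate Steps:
U = 5/4 (U = -5 + ((6 + 0) - 1/(-4)) = -5 + (6 - 1*(-¼)) = -5 + (6 + ¼) = -5 + 25/4 = 5/4 ≈ 1.2500)
a(m) = -4 (a(m) = -4*(m + m)/(m + m) = -4*2*m/(2*m) = -4*2*m*1/(2*m) = -4*1 = -4)
(-14 + a(3))*U = (-14 - 4)*(5/4) = -18*5/4 = -45/2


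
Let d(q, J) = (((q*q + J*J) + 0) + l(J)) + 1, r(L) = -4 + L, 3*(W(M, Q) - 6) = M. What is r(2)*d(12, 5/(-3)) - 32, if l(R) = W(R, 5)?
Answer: -3046/9 ≈ -338.44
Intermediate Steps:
W(M, Q) = 6 + M/3
l(R) = 6 + R/3
d(q, J) = 7 + J**2 + q**2 + J/3 (d(q, J) = (((q*q + J*J) + 0) + (6 + J/3)) + 1 = (((q**2 + J**2) + 0) + (6 + J/3)) + 1 = (((J**2 + q**2) + 0) + (6 + J/3)) + 1 = ((J**2 + q**2) + (6 + J/3)) + 1 = (6 + J**2 + q**2 + J/3) + 1 = 7 + J**2 + q**2 + J/3)
r(2)*d(12, 5/(-3)) - 32 = (-4 + 2)*(7 + (5/(-3))**2 + 12**2 + (5/(-3))/3) - 32 = -2*(7 + (5*(-1/3))**2 + 144 + (5*(-1/3))/3) - 32 = -2*(7 + (-5/3)**2 + 144 + (1/3)*(-5/3)) - 32 = -2*(7 + 25/9 + 144 - 5/9) - 32 = -2*1379/9 - 32 = -2758/9 - 32 = -3046/9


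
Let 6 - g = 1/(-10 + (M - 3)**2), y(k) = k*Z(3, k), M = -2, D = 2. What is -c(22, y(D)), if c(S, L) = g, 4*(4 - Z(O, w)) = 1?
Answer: -89/15 ≈ -5.9333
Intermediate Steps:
Z(O, w) = 15/4 (Z(O, w) = 4 - 1/4*1 = 4 - 1/4 = 15/4)
y(k) = 15*k/4 (y(k) = k*(15/4) = 15*k/4)
g = 89/15 (g = 6 - 1/(-10 + (-2 - 3)**2) = 6 - 1/(-10 + (-5)**2) = 6 - 1/(-10 + 25) = 6 - 1/15 = 89/15 ≈ 5.9333)
c(S, L) = 89/15
-c(22, y(D)) = -1*89/15 = -89/15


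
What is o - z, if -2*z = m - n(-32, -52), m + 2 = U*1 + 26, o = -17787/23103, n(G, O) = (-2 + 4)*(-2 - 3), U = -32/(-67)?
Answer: 8497412/515967 ≈ 16.469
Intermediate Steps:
U = 32/67 (U = -32*(-1/67) = 32/67 ≈ 0.47761)
n(G, O) = -10 (n(G, O) = 2*(-5) = -10)
o = -5929/7701 (o = -17787*1/23103 = -5929/7701 ≈ -0.76990)
m = 1640/67 (m = -2 + ((32/67)*1 + 26) = -2 + (32/67 + 26) = -2 + 1774/67 = 1640/67 ≈ 24.478)
z = -1155/67 (z = -(1640/67 - 1*(-10))/2 = -(1640/67 + 10)/2 = -½*2310/67 = -1155/67 ≈ -17.239)
o - z = -5929/7701 - 1*(-1155/67) = -5929/7701 + 1155/67 = 8497412/515967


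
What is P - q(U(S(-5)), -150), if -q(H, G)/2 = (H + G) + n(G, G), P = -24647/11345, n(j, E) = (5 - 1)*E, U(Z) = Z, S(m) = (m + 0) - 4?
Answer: -17246357/11345 ≈ -1520.2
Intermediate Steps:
S(m) = -4 + m (S(m) = m - 4 = -4 + m)
n(j, E) = 4*E
P = -24647/11345 (P = -24647*1/11345 = -24647/11345 ≈ -2.1725)
q(H, G) = -10*G - 2*H (q(H, G) = -2*((H + G) + 4*G) = -2*((G + H) + 4*G) = -2*(H + 5*G) = -10*G - 2*H)
P - q(U(S(-5)), -150) = -24647/11345 - (-10*(-150) - 2*(-4 - 5)) = -24647/11345 - (1500 - 2*(-9)) = -24647/11345 - (1500 + 18) = -24647/11345 - 1*1518 = -24647/11345 - 1518 = -17246357/11345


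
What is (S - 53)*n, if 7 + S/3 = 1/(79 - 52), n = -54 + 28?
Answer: 17290/9 ≈ 1921.1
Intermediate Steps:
n = -26
S = -188/9 (S = -21 + 3/(79 - 52) = -21 + 3/27 = -21 + 3*(1/27) = -21 + 1/9 = -188/9 ≈ -20.889)
(S - 53)*n = (-188/9 - 53)*(-26) = -665/9*(-26) = 17290/9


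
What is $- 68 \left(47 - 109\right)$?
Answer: $4216$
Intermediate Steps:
$- 68 \left(47 - 109\right) = \left(-68\right) \left(-62\right) = 4216$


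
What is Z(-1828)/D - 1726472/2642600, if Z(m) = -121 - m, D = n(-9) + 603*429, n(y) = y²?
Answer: -18426866179/28492513200 ≈ -0.64673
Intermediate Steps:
D = 258768 (D = (-9)² + 603*429 = 81 + 258687 = 258768)
Z(-1828)/D - 1726472/2642600 = (-121 - 1*(-1828))/258768 - 1726472/2642600 = (-121 + 1828)*(1/258768) - 1726472*1/2642600 = 1707*(1/258768) - 215809/330325 = 569/86256 - 215809/330325 = -18426866179/28492513200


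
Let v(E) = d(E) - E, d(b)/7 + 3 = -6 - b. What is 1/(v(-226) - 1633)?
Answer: 1/112 ≈ 0.0089286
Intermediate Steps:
d(b) = -63 - 7*b (d(b) = -21 + 7*(-6 - b) = -21 + (-42 - 7*b) = -63 - 7*b)
v(E) = -63 - 8*E (v(E) = (-63 - 7*E) - E = -63 - 8*E)
1/(v(-226) - 1633) = 1/((-63 - 8*(-226)) - 1633) = 1/((-63 + 1808) - 1633) = 1/(1745 - 1633) = 1/112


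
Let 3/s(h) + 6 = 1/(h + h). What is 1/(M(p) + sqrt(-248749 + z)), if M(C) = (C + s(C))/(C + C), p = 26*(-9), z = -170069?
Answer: 15814670/13218709810057 - 915295796*I*sqrt(498)/13218709810057 ≈ 1.1964e-6 - 0.0015452*I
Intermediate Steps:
p = -234
s(h) = 3/(-6 + 1/(2*h)) (s(h) = 3/(-6 + 1/(h + h)) = 3/(-6 + 1/(2*h)))
M(C) = (C - 6*C/(-1 + 12*C))/(2*C) (M(C) = (C - 6*C/(-1 + 12*C))/(C + C) = (C - 6*C/(-1 + 12*C))/((2*C)) = (C - 6*C/(-1 + 12*C))*(1/(2*C)) = (C - 6*C/(-1 + 12*C))/(2*C))
1/(M(p) + sqrt(-248749 + z)) = 1/((-7 + 12*(-234))/(2*(-1 + 12*(-234))) + sqrt(-248749 - 170069)) = 1/((-7 - 2808)/(2*(-1 - 2808)) + sqrt(-418818)) = 1/((1/2)*(-2815)/(-2809) + 29*I*sqrt(498)) = 1/((1/2)*(-1/2809)*(-2815) + 29*I*sqrt(498)) = 1/(2815/5618 + 29*I*sqrt(498))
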